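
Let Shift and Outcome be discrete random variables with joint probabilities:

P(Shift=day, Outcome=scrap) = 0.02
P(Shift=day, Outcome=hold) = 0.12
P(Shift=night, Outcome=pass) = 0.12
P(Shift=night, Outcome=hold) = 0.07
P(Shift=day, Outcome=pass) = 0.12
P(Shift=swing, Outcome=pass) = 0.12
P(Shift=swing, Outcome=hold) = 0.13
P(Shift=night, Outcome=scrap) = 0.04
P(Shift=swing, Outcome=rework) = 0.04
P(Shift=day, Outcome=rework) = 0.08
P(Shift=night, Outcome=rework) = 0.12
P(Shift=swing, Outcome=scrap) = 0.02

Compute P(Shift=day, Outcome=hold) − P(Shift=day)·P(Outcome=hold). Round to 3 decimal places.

0.011

P(Shift=day) = 0.12 + 0.08 + 0.02 + 0.12 = 0.34.
P(Outcome=hold) = 0.12 + 0.13 + 0.07 = 0.32.
P(Shift=day, Outcome=hold) − P(Shift=day)P(Outcome=hold) = 0.12 − 0.34×0.32 = 0.011.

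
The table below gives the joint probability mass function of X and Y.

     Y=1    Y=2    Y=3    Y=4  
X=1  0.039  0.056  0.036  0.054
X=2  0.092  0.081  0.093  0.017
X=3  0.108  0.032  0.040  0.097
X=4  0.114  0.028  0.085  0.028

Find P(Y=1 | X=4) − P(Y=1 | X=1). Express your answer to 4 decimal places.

P(X=4) = 0.114 + 0.028 + 0.085 + 0.028 = 0.255; P(Y=1 | X=4) = 0.114/0.255 = 0.44706.
P(X=1) = 0.039 + 0.056 + 0.036 + 0.054 = 0.185; P(Y=1 | X=1) = 0.039/0.185 = 0.21081.
Difference = 0.2362.

0.2362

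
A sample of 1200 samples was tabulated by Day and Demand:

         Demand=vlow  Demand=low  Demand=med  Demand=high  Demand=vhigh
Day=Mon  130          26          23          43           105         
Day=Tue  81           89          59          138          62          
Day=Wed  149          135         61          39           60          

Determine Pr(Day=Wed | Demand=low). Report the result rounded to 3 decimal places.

Total with Demand=low: 26 + 89 + 135 = 250.
P(Day=Wed | Demand=low) = 135/250 = 0.540.

0.540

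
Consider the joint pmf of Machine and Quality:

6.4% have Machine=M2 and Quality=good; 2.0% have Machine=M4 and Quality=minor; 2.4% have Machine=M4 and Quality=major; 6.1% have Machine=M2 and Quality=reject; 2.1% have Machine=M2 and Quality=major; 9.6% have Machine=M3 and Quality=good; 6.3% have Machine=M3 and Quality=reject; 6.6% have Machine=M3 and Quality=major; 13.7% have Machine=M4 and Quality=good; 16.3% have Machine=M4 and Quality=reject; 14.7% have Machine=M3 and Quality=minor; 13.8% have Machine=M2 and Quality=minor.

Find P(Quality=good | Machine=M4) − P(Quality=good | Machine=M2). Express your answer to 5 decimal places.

0.17290

P(Machine=M4) = 0.137 + 0.020 + 0.024 + 0.163 = 0.344; P(Quality=good | Machine=M4) = 0.137/0.344 = 0.398256.
P(Machine=M2) = 0.064 + 0.138 + 0.021 + 0.061 = 0.284; P(Quality=good | Machine=M2) = 0.064/0.284 = 0.225352.
Difference = 0.17290.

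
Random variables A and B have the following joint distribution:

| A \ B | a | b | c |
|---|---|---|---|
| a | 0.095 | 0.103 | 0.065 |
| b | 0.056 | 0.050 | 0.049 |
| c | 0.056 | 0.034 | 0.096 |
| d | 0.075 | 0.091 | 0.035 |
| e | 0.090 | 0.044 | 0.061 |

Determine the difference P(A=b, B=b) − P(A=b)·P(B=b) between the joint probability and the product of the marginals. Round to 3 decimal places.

P(A=b) = 0.056 + 0.050 + 0.049 = 0.155.
P(B=b) = 0.103 + 0.050 + 0.034 + 0.091 + 0.044 = 0.322.
P(A=b, B=b) − P(A=b)P(B=b) = 0.050 − 0.155×0.322 = 0.000.

0.000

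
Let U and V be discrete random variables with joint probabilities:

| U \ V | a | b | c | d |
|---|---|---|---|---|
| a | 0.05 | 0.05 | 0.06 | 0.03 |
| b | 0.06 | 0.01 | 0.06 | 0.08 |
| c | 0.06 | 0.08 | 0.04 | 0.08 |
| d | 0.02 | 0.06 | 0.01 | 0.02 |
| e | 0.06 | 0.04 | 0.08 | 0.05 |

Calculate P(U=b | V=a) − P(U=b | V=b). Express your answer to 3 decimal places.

P(V=a) = 0.05 + 0.06 + 0.06 + 0.02 + 0.06 = 0.25; P(U=b | V=a) = 0.06/0.25 = 0.2400.
P(V=b) = 0.05 + 0.01 + 0.08 + 0.06 + 0.04 = 0.24; P(U=b | V=b) = 0.01/0.24 = 0.0417.
Difference = 0.198.

0.198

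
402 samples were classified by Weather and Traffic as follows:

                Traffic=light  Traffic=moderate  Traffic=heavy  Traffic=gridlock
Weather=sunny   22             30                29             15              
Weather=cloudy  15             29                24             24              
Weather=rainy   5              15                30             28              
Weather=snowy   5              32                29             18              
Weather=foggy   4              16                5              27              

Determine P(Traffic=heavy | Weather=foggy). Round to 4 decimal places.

0.0962

Total with Weather=foggy: 4 + 16 + 5 + 27 = 52.
P(Traffic=heavy | Weather=foggy) = 5/52 = 0.0962.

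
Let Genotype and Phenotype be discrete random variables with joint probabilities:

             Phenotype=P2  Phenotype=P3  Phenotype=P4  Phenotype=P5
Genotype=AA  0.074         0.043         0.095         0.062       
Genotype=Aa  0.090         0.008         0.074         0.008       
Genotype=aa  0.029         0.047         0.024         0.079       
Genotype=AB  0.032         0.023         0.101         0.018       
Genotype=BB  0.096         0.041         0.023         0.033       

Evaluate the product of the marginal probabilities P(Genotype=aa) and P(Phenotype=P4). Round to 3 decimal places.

0.057

P(Genotype=aa) = 0.029 + 0.047 + 0.024 + 0.079 = 0.179.
P(Phenotype=P4) = 0.095 + 0.074 + 0.024 + 0.101 + 0.023 = 0.317.
Product: 0.179 × 0.317 = 0.057.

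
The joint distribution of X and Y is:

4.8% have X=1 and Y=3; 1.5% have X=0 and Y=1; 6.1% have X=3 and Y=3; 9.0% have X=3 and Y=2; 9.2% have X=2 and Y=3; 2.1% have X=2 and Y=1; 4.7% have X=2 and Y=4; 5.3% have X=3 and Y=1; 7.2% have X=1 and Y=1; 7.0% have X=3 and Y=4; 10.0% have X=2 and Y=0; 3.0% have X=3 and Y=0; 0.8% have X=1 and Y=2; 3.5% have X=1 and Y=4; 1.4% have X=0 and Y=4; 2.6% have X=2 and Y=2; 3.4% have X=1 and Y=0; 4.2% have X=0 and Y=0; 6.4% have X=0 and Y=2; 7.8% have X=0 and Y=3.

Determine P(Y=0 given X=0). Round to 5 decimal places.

0.19718

P(X=0) = 0.042 + 0.015 + 0.064 + 0.078 + 0.014 = 0.213.
P(Y=0 | X=0) = 0.042/0.213 = 0.19718.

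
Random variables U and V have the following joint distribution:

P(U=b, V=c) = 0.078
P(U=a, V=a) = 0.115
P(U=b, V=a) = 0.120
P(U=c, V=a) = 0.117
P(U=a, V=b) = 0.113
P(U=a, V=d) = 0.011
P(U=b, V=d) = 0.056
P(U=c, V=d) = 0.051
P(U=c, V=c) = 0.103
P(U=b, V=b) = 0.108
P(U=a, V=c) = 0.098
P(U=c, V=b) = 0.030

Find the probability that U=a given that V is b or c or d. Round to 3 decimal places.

P(V=b) = 0.113 + 0.108 + 0.030 = 0.251.
P(V=c) = 0.098 + 0.078 + 0.103 = 0.279.
P(V=d) = 0.011 + 0.056 + 0.051 = 0.118.
P(V ∈ {b, c, d}) = 0.251 + 0.279 + 0.118 = 0.648; P(U=a, V ∈ {b, c, d}) = 0.113 + 0.098 + 0.011 = 0.222.
P(U=a | V ∈ {b, c, d}) = 0.222/0.648 = 0.343.

0.343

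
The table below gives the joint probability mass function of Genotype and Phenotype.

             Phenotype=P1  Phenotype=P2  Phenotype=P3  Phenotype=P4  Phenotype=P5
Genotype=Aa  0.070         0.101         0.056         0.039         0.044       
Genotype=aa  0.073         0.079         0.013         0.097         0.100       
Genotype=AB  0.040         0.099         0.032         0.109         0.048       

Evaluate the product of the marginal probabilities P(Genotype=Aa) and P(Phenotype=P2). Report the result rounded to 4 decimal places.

P(Genotype=Aa) = 0.070 + 0.101 + 0.056 + 0.039 + 0.044 = 0.310.
P(Phenotype=P2) = 0.101 + 0.079 + 0.099 = 0.279.
Product: 0.310 × 0.279 = 0.0865.

0.0865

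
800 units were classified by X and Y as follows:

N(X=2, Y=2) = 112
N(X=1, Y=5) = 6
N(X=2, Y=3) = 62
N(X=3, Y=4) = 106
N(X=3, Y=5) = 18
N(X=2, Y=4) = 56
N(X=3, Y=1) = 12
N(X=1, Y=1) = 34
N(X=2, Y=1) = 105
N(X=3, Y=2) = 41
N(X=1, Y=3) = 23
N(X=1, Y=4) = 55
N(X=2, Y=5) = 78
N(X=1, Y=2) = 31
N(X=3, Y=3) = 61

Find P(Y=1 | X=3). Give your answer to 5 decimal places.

0.05042

Total with X=3: 12 + 41 + 61 + 106 + 18 = 238.
P(Y=1 | X=3) = 12/238 = 0.05042.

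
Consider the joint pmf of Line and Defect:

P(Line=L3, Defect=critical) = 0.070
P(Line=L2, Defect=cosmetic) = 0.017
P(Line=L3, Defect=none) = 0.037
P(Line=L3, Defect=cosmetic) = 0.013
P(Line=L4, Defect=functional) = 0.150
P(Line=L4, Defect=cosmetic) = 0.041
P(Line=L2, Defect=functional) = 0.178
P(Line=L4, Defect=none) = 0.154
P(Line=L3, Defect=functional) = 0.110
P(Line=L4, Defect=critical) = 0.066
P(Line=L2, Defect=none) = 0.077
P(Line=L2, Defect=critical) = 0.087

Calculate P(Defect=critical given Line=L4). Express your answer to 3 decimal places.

P(Line=L4) = 0.154 + 0.041 + 0.150 + 0.066 = 0.411.
P(Defect=critical | Line=L4) = 0.066/0.411 = 0.161.

0.161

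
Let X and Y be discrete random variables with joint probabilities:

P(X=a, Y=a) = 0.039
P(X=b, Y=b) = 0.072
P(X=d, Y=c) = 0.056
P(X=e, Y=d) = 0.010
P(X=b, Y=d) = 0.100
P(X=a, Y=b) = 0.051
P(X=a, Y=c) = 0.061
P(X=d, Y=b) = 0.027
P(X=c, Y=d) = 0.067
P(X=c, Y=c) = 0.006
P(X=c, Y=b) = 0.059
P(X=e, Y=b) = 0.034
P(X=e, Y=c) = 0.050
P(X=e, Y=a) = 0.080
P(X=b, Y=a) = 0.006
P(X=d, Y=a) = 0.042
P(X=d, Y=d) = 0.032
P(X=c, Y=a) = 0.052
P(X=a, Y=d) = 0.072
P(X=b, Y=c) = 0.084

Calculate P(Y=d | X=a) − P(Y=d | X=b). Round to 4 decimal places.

-0.0588

P(X=a) = 0.039 + 0.051 + 0.061 + 0.072 = 0.223; P(Y=d | X=a) = 0.072/0.223 = 0.32287.
P(X=b) = 0.006 + 0.072 + 0.084 + 0.100 = 0.262; P(Y=d | X=b) = 0.100/0.262 = 0.38168.
Difference = -0.0588.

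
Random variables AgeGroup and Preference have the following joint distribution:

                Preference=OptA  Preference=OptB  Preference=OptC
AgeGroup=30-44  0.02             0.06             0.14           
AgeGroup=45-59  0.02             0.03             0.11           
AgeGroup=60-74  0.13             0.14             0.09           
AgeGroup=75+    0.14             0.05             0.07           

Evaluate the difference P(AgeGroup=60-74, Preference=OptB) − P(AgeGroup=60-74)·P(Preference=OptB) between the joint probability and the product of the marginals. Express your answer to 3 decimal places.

P(AgeGroup=60-74) = 0.13 + 0.14 + 0.09 = 0.36.
P(Preference=OptB) = 0.06 + 0.03 + 0.14 + 0.05 = 0.28.
P(AgeGroup=60-74, Preference=OptB) − P(AgeGroup=60-74)P(Preference=OptB) = 0.14 − 0.36×0.28 = 0.039.

0.039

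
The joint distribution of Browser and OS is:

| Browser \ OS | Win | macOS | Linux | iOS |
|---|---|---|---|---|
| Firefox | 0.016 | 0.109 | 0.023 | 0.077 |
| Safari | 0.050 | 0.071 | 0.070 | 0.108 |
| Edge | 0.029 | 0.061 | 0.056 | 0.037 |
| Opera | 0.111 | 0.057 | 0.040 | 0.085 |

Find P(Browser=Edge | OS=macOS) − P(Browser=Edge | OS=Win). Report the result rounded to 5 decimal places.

0.06392

P(OS=macOS) = 0.109 + 0.071 + 0.061 + 0.057 = 0.298; P(Browser=Edge | OS=macOS) = 0.061/0.298 = 0.204698.
P(OS=Win) = 0.016 + 0.050 + 0.029 + 0.111 = 0.206; P(Browser=Edge | OS=Win) = 0.029/0.206 = 0.140777.
Difference = 0.06392.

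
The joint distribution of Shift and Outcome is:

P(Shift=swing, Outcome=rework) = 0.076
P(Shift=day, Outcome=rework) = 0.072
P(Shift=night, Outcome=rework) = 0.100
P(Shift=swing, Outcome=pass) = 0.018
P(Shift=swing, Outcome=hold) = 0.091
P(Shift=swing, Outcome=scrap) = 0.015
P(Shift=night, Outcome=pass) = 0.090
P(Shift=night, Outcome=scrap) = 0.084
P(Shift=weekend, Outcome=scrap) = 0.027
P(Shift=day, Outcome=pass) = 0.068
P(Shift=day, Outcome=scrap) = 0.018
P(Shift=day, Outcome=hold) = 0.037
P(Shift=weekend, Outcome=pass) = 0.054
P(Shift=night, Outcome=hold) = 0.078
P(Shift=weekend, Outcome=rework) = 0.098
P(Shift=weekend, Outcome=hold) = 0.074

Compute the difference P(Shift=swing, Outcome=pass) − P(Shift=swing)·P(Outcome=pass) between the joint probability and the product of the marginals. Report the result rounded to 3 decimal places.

-0.028

P(Shift=swing) = 0.018 + 0.076 + 0.015 + 0.091 = 0.200.
P(Outcome=pass) = 0.068 + 0.018 + 0.090 + 0.054 = 0.230.
P(Shift=swing, Outcome=pass) − P(Shift=swing)P(Outcome=pass) = 0.018 − 0.200×0.230 = -0.028.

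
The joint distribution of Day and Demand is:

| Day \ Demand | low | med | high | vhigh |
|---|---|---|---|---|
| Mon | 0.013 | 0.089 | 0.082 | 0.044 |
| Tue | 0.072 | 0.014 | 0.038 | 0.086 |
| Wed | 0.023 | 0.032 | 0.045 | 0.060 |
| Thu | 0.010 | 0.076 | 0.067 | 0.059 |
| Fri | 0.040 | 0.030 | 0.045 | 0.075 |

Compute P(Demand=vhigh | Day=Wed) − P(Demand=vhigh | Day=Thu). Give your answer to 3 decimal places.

0.097

P(Day=Wed) = 0.023 + 0.032 + 0.045 + 0.060 = 0.160; P(Demand=vhigh | Day=Wed) = 0.060/0.160 = 0.3750.
P(Day=Thu) = 0.010 + 0.076 + 0.067 + 0.059 = 0.212; P(Demand=vhigh | Day=Thu) = 0.059/0.212 = 0.2783.
Difference = 0.097.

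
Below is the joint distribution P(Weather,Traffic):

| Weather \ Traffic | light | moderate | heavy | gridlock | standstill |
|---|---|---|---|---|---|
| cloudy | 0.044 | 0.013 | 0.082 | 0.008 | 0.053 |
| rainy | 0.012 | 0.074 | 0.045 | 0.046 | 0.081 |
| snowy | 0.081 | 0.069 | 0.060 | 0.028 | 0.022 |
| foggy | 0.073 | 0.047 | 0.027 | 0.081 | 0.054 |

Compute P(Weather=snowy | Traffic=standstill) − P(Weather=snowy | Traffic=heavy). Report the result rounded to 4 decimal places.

P(Traffic=standstill) = 0.053 + 0.081 + 0.022 + 0.054 = 0.210; P(Weather=snowy | Traffic=standstill) = 0.022/0.210 = 0.10476.
P(Traffic=heavy) = 0.082 + 0.045 + 0.060 + 0.027 = 0.214; P(Weather=snowy | Traffic=heavy) = 0.060/0.214 = 0.28037.
Difference = -0.1756.

-0.1756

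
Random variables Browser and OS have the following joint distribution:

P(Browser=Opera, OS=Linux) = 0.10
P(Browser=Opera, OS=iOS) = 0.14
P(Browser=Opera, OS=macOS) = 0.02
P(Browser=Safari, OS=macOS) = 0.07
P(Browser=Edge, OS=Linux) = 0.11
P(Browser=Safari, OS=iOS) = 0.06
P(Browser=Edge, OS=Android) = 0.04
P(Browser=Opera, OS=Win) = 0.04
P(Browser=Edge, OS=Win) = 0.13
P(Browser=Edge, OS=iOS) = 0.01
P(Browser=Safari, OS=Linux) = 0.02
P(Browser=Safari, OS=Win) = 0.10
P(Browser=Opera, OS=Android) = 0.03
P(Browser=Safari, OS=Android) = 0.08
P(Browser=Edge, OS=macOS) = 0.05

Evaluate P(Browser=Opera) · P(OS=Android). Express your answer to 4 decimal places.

0.0495

P(Browser=Opera) = 0.04 + 0.02 + 0.10 + 0.14 + 0.03 = 0.33.
P(OS=Android) = 0.08 + 0.04 + 0.03 = 0.15.
Product: 0.33 × 0.15 = 0.0495.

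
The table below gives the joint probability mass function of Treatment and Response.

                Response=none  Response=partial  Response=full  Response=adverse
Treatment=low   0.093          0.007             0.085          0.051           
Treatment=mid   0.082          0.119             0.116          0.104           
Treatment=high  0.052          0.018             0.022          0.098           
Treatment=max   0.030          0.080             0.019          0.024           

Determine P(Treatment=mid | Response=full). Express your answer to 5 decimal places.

P(Response=full) = 0.085 + 0.116 + 0.022 + 0.019 = 0.242.
P(Treatment=mid | Response=full) = 0.116/0.242 = 0.47934.

0.47934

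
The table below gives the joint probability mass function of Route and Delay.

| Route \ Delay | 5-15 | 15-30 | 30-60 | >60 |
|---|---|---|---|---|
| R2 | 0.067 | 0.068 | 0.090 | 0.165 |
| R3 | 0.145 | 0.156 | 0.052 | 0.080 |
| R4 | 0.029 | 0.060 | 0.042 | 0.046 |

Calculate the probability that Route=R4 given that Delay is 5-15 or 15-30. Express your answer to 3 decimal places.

P(Delay=5-15) = 0.067 + 0.145 + 0.029 = 0.241.
P(Delay=15-30) = 0.068 + 0.156 + 0.060 = 0.284.
P(Delay ∈ {5-15, 15-30}) = 0.241 + 0.284 = 0.525; P(Route=R4, Delay ∈ {5-15, 15-30}) = 0.029 + 0.060 = 0.089.
P(Route=R4 | Delay ∈ {5-15, 15-30}) = 0.089/0.525 = 0.170.

0.170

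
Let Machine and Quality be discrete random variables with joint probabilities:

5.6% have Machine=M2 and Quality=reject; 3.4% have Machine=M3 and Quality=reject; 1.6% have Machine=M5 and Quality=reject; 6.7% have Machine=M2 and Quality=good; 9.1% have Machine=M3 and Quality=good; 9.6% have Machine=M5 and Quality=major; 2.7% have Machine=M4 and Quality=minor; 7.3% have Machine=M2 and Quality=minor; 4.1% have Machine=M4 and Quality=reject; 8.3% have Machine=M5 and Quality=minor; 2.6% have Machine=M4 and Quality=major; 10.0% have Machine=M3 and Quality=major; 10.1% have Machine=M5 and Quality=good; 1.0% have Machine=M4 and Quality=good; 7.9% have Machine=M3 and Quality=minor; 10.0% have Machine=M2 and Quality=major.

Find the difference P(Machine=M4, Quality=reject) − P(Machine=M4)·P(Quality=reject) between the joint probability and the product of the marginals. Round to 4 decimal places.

P(Machine=M4) = 0.010 + 0.027 + 0.026 + 0.041 = 0.104.
P(Quality=reject) = 0.056 + 0.034 + 0.041 + 0.016 = 0.147.
P(Machine=M4, Quality=reject) − P(Machine=M4)P(Quality=reject) = 0.041 − 0.104×0.147 = 0.0257.

0.0257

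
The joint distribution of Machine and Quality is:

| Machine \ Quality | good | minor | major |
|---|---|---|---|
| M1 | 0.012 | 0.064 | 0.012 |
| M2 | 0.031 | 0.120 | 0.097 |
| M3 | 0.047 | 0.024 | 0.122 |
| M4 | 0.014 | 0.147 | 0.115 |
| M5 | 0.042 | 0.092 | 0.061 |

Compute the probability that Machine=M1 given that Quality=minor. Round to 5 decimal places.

P(Quality=minor) = 0.064 + 0.120 + 0.024 + 0.147 + 0.092 = 0.447.
P(Machine=M1 | Quality=minor) = 0.064/0.447 = 0.14318.

0.14318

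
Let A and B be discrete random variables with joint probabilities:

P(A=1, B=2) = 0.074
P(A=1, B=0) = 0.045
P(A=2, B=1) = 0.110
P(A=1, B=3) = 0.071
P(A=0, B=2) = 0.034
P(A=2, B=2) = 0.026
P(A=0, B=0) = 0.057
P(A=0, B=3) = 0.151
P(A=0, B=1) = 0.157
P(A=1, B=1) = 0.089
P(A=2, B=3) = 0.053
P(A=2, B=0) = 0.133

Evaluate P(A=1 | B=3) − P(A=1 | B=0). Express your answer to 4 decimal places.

P(B=3) = 0.151 + 0.071 + 0.053 = 0.275; P(A=1 | B=3) = 0.071/0.275 = 0.25818.
P(B=0) = 0.057 + 0.045 + 0.133 = 0.235; P(A=1 | B=0) = 0.045/0.235 = 0.19149.
Difference = 0.0667.

0.0667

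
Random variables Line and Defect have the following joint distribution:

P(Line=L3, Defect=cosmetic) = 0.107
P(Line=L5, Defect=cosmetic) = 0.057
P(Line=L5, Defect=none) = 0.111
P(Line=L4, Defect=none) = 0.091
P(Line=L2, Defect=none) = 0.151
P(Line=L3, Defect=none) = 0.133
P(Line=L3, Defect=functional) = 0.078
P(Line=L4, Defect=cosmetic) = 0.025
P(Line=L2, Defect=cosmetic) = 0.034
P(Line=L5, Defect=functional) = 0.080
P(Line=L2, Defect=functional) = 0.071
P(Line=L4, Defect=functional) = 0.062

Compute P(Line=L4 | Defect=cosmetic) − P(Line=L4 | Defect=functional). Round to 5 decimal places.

P(Defect=cosmetic) = 0.034 + 0.107 + 0.025 + 0.057 = 0.223; P(Line=L4 | Defect=cosmetic) = 0.025/0.223 = 0.112108.
P(Defect=functional) = 0.071 + 0.078 + 0.062 + 0.080 = 0.291; P(Line=L4 | Defect=functional) = 0.062/0.291 = 0.213058.
Difference = -0.10095.

-0.10095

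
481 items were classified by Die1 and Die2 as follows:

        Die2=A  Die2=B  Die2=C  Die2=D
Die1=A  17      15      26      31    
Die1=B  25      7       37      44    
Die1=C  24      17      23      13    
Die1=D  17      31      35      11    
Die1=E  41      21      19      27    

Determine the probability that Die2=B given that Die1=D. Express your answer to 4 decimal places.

Total with Die1=D: 17 + 31 + 35 + 11 = 94.
P(Die2=B | Die1=D) = 31/94 = 0.3298.

0.3298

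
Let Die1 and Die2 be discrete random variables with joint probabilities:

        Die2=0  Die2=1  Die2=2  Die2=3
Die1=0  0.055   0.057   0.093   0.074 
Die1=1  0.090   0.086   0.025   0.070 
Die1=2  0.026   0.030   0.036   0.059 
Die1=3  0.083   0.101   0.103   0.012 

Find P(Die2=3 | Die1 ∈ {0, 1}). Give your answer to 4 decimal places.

P(Die1=0) = 0.055 + 0.057 + 0.093 + 0.074 = 0.279.
P(Die1=1) = 0.090 + 0.086 + 0.025 + 0.070 = 0.271.
P(Die1 ∈ {0, 1}) = 0.279 + 0.271 = 0.550; P(Die2=3, Die1 ∈ {0, 1}) = 0.074 + 0.070 = 0.144.
P(Die2=3 | Die1 ∈ {0, 1}) = 0.144/0.550 = 0.2618.

0.2618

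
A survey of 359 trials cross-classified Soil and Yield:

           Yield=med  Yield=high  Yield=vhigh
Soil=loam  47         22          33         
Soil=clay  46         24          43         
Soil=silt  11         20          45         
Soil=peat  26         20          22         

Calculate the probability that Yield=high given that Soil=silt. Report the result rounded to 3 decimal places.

0.263

Total with Soil=silt: 11 + 20 + 45 = 76.
P(Yield=high | Soil=silt) = 20/76 = 0.263.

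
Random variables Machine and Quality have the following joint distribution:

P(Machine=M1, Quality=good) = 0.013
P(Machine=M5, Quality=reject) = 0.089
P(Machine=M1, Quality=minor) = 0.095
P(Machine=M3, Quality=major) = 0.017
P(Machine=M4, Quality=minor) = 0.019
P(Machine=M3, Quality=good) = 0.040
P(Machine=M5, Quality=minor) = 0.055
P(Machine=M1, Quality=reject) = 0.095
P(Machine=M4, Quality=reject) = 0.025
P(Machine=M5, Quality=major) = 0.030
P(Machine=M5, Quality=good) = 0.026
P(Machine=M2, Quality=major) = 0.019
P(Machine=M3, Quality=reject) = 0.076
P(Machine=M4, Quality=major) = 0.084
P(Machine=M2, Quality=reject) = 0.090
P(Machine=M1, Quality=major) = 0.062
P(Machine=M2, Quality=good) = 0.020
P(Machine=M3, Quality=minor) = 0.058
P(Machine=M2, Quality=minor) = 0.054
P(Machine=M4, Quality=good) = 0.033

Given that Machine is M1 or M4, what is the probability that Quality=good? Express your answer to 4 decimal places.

0.1080

P(Machine=M1) = 0.013 + 0.095 + 0.062 + 0.095 = 0.265.
P(Machine=M4) = 0.033 + 0.019 + 0.084 + 0.025 = 0.161.
P(Machine ∈ {M1, M4}) = 0.265 + 0.161 = 0.426; P(Quality=good, Machine ∈ {M1, M4}) = 0.013 + 0.033 = 0.046.
P(Quality=good | Machine ∈ {M1, M4}) = 0.046/0.426 = 0.1080.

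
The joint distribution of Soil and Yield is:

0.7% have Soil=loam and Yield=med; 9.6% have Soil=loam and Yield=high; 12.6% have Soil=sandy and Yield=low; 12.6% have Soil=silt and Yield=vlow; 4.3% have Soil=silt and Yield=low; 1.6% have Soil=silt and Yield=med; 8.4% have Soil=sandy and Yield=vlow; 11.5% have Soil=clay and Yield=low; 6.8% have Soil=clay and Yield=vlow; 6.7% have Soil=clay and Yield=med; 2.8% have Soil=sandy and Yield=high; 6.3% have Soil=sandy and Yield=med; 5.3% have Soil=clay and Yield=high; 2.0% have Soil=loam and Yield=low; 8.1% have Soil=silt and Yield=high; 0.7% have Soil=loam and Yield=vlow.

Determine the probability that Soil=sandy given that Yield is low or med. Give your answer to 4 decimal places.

P(Yield=low) = 0.126 + 0.020 + 0.115 + 0.043 = 0.304.
P(Yield=med) = 0.063 + 0.007 + 0.067 + 0.016 = 0.153.
P(Yield ∈ {low, med}) = 0.304 + 0.153 = 0.457; P(Soil=sandy, Yield ∈ {low, med}) = 0.126 + 0.063 = 0.189.
P(Soil=sandy | Yield ∈ {low, med}) = 0.189/0.457 = 0.4136.

0.4136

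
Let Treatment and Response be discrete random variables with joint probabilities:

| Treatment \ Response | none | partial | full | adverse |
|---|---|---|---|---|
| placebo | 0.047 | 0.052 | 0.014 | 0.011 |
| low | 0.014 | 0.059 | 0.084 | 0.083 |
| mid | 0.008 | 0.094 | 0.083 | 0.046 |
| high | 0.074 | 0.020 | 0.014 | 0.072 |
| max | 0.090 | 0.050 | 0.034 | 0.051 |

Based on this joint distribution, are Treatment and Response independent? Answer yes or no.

no

P(Treatment=mid) = 0.231 and P(Response=none) = 0.233, so their product is 0.05382, but P(Treatment=mid, Response=none) = 0.008. Since these differ, Treatment and Response are not independent.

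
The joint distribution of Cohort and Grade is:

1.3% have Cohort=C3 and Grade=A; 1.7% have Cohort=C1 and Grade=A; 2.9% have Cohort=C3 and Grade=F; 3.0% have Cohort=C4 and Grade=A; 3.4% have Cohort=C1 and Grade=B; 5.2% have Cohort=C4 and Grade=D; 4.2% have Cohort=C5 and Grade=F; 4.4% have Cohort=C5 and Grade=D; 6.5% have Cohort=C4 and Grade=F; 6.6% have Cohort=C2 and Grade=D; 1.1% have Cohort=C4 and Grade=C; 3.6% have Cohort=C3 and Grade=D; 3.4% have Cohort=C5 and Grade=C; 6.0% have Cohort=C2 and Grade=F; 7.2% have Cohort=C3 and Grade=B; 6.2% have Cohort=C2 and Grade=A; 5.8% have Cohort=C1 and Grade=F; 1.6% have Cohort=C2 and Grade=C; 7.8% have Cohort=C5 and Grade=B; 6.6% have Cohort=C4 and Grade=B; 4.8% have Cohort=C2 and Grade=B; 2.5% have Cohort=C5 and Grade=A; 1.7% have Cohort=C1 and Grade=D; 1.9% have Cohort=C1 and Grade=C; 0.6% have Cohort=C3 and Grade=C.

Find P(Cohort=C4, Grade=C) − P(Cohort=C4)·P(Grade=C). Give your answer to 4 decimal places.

P(Cohort=C4) = 0.030 + 0.066 + 0.011 + 0.052 + 0.065 = 0.224.
P(Grade=C) = 0.019 + 0.016 + 0.006 + 0.011 + 0.034 = 0.086.
P(Cohort=C4, Grade=C) − P(Cohort=C4)P(Grade=C) = 0.011 − 0.224×0.086 = -0.0083.

-0.0083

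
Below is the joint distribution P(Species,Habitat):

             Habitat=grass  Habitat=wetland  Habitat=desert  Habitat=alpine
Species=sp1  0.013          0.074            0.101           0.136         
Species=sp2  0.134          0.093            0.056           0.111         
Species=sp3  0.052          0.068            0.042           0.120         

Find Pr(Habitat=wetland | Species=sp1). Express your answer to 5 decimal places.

P(Species=sp1) = 0.013 + 0.074 + 0.101 + 0.136 = 0.324.
P(Habitat=wetland | Species=sp1) = 0.074/0.324 = 0.22840.

0.22840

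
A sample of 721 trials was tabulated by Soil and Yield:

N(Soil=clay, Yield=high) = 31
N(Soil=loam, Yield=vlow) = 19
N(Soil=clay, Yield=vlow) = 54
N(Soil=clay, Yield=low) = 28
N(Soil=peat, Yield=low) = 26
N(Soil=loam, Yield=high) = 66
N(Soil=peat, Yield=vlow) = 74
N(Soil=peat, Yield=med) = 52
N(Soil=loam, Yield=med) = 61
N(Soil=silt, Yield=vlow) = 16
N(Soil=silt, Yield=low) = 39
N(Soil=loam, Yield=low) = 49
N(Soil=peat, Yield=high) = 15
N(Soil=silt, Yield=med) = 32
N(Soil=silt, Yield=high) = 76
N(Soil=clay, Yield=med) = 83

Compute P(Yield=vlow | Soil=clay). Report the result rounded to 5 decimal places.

0.27551

Total with Soil=clay: 54 + 28 + 83 + 31 = 196.
P(Yield=vlow | Soil=clay) = 54/196 = 0.27551.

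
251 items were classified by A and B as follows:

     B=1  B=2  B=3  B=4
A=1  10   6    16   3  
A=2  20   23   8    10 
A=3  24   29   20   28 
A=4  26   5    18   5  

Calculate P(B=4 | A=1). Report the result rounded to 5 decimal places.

Total with A=1: 10 + 6 + 16 + 3 = 35.
P(B=4 | A=1) = 3/35 = 0.08571.

0.08571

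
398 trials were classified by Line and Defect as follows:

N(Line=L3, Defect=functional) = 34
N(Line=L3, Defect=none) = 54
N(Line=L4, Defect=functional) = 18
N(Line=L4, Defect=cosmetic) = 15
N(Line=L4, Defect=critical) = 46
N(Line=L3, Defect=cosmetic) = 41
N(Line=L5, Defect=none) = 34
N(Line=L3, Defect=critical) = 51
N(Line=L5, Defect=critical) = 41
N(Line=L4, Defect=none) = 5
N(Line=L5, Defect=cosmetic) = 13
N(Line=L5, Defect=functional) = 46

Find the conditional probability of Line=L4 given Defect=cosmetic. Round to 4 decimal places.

Total with Defect=cosmetic: 41 + 15 + 13 = 69.
P(Line=L4 | Defect=cosmetic) = 15/69 = 0.2174.

0.2174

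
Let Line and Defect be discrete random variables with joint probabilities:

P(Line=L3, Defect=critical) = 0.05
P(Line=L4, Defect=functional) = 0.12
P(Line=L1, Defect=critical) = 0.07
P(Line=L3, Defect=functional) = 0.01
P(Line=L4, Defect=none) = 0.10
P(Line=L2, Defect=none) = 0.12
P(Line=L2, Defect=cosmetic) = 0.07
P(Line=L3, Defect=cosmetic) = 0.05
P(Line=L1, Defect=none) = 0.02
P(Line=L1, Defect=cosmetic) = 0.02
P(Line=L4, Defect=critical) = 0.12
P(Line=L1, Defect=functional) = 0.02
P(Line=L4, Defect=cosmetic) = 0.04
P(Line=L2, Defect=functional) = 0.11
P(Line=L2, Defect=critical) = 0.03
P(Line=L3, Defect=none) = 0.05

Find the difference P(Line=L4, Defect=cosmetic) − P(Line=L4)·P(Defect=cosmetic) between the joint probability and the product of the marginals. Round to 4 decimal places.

P(Line=L4) = 0.10 + 0.04 + 0.12 + 0.12 = 0.38.
P(Defect=cosmetic) = 0.02 + 0.07 + 0.05 + 0.04 = 0.18.
P(Line=L4, Defect=cosmetic) − P(Line=L4)P(Defect=cosmetic) = 0.04 − 0.38×0.18 = -0.0284.

-0.0284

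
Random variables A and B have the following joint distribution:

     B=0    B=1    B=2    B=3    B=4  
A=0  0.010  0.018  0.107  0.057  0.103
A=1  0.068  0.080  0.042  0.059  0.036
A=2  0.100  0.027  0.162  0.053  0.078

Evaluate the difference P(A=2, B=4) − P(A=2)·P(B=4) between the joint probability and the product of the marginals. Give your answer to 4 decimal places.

P(A=2) = 0.100 + 0.027 + 0.162 + 0.053 + 0.078 = 0.420.
P(B=4) = 0.103 + 0.036 + 0.078 = 0.217.
P(A=2, B=4) − P(A=2)P(B=4) = 0.078 − 0.420×0.217 = -0.0131.

-0.0131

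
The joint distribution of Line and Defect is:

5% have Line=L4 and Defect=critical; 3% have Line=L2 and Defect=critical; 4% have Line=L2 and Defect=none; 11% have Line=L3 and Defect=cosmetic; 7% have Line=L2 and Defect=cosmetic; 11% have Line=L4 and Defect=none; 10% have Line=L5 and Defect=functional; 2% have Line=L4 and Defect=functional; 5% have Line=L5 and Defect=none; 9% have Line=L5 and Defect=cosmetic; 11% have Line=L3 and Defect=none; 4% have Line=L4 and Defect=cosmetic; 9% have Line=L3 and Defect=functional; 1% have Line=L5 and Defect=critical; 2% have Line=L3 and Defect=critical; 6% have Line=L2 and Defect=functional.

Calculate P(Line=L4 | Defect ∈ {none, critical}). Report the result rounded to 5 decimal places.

0.38095

P(Defect=none) = 0.04 + 0.11 + 0.11 + 0.05 = 0.31.
P(Defect=critical) = 0.03 + 0.02 + 0.05 + 0.01 = 0.11.
P(Defect ∈ {none, critical}) = 0.31 + 0.11 = 0.42; P(Line=L4, Defect ∈ {none, critical}) = 0.11 + 0.05 = 0.16.
P(Line=L4 | Defect ∈ {none, critical}) = 0.16/0.42 = 0.38095.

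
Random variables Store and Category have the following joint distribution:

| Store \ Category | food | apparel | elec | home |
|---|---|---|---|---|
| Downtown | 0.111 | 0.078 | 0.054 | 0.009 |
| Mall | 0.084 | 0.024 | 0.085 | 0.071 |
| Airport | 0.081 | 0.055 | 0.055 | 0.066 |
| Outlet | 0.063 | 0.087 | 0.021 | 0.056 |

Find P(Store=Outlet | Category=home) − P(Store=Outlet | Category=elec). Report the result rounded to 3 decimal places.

P(Category=home) = 0.009 + 0.071 + 0.066 + 0.056 = 0.202; P(Store=Outlet | Category=home) = 0.056/0.202 = 0.2772.
P(Category=elec) = 0.054 + 0.085 + 0.055 + 0.021 = 0.215; P(Store=Outlet | Category=elec) = 0.021/0.215 = 0.0977.
Difference = 0.180.

0.180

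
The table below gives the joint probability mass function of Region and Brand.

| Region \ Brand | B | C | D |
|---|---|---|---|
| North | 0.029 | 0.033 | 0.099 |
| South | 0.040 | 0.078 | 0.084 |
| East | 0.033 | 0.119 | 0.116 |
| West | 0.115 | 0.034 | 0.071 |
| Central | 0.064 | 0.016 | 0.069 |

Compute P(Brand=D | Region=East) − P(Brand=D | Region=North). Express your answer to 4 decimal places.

P(Region=East) = 0.033 + 0.119 + 0.116 = 0.268; P(Brand=D | Region=East) = 0.116/0.268 = 0.43284.
P(Region=North) = 0.029 + 0.033 + 0.099 = 0.161; P(Brand=D | Region=North) = 0.099/0.161 = 0.61491.
Difference = -0.1821.

-0.1821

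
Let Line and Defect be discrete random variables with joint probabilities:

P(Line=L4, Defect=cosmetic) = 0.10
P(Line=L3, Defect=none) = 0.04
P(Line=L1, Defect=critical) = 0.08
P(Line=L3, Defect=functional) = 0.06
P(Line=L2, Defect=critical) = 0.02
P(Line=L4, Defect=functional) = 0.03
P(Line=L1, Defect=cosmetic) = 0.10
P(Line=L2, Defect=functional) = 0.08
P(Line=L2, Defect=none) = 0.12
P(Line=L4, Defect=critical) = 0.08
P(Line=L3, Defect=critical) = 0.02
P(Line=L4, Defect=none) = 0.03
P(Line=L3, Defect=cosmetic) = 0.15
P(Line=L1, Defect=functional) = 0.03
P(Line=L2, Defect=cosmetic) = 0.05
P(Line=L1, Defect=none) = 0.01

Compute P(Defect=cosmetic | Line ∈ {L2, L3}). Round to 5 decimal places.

0.37037

P(Line=L2) = 0.12 + 0.05 + 0.08 + 0.02 = 0.27.
P(Line=L3) = 0.04 + 0.15 + 0.06 + 0.02 = 0.27.
P(Line ∈ {L2, L3}) = 0.27 + 0.27 = 0.54; P(Defect=cosmetic, Line ∈ {L2, L3}) = 0.05 + 0.15 = 0.20.
P(Defect=cosmetic | Line ∈ {L2, L3}) = 0.20/0.54 = 0.37037.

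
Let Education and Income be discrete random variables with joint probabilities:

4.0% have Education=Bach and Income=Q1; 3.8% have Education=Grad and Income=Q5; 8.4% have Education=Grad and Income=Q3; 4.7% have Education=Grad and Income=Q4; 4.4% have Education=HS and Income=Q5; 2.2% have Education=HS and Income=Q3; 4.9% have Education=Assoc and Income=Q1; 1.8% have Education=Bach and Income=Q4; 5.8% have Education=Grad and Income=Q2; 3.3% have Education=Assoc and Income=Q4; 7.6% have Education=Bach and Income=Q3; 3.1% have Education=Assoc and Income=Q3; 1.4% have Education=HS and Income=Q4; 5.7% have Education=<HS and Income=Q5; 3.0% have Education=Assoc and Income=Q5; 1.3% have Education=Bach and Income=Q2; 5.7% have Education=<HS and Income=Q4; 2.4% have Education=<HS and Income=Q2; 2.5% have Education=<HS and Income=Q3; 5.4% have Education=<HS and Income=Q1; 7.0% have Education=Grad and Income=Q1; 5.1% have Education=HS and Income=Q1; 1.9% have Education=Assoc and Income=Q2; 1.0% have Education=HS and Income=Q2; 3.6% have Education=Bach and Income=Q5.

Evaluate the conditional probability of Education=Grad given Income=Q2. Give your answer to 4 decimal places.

P(Income=Q2) = 0.024 + 0.010 + 0.019 + 0.013 + 0.058 = 0.124.
P(Education=Grad | Income=Q2) = 0.058/0.124 = 0.4677.

0.4677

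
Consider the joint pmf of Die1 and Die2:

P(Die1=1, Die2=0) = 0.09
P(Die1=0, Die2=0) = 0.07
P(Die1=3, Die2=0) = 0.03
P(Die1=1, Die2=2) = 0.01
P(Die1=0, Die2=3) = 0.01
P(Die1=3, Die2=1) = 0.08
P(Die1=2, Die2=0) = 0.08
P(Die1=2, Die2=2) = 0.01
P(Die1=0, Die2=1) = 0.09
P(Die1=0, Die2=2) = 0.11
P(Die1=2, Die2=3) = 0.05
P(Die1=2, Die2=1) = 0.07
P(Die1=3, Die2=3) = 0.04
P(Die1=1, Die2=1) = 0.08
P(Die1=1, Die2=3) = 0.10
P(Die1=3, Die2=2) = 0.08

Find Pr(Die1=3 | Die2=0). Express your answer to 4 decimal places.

0.1111

P(Die2=0) = 0.07 + 0.09 + 0.08 + 0.03 = 0.27.
P(Die1=3 | Die2=0) = 0.03/0.27 = 0.1111.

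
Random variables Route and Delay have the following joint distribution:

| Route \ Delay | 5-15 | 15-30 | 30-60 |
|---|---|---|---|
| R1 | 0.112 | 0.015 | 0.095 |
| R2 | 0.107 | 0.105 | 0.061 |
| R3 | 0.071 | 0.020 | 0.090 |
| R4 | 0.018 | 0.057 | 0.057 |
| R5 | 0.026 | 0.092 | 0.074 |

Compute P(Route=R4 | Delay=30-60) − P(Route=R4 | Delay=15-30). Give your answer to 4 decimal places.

P(Delay=30-60) = 0.095 + 0.061 + 0.090 + 0.057 + 0.074 = 0.377; P(Route=R4 | Delay=30-60) = 0.057/0.377 = 0.15119.
P(Delay=15-30) = 0.015 + 0.105 + 0.020 + 0.057 + 0.092 = 0.289; P(Route=R4 | Delay=15-30) = 0.057/0.289 = 0.19723.
Difference = -0.0460.

-0.0460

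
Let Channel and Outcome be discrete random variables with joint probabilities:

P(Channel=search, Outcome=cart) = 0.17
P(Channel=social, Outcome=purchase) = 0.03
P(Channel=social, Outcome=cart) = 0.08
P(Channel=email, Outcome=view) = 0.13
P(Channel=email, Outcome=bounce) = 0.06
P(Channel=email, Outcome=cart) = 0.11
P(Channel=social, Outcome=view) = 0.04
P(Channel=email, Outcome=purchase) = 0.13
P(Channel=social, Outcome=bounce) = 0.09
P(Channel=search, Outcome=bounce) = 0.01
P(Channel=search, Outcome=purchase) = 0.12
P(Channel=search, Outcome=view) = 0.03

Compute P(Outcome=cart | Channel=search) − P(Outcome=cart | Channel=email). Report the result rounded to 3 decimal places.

0.259

P(Channel=search) = 0.01 + 0.03 + 0.17 + 0.12 = 0.33; P(Outcome=cart | Channel=search) = 0.17/0.33 = 0.5152.
P(Channel=email) = 0.06 + 0.13 + 0.11 + 0.13 = 0.43; P(Outcome=cart | Channel=email) = 0.11/0.43 = 0.2558.
Difference = 0.259.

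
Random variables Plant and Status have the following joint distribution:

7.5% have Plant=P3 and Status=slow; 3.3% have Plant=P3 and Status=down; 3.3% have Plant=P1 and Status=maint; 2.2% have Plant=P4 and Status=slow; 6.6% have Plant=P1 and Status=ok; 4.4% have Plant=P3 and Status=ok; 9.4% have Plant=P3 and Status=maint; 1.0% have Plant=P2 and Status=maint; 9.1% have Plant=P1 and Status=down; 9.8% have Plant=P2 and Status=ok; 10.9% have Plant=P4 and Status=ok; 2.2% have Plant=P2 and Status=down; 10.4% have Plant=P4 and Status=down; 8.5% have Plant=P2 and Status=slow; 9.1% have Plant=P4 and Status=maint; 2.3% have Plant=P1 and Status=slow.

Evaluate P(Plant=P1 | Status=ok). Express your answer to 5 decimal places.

0.20820

P(Status=ok) = 0.066 + 0.098 + 0.044 + 0.109 = 0.317.
P(Plant=P1 | Status=ok) = 0.066/0.317 = 0.20820.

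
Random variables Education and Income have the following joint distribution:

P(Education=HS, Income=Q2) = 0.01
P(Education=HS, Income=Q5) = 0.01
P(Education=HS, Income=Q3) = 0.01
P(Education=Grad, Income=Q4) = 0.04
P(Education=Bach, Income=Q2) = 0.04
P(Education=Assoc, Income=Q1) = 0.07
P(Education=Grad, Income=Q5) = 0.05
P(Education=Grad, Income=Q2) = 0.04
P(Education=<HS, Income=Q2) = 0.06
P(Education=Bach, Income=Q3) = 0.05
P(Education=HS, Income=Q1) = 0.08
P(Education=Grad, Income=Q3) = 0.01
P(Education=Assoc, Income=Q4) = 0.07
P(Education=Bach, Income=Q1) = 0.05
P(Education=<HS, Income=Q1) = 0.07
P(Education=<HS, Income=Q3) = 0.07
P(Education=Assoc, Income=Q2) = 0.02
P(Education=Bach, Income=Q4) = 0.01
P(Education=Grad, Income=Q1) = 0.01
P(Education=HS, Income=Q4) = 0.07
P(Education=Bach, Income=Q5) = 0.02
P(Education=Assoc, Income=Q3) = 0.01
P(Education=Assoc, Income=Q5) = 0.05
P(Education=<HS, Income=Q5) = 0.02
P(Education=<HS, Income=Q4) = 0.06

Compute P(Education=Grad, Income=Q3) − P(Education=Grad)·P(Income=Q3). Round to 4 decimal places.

P(Education=Grad) = 0.01 + 0.04 + 0.01 + 0.04 + 0.05 = 0.15.
P(Income=Q3) = 0.07 + 0.01 + 0.01 + 0.05 + 0.01 = 0.15.
P(Education=Grad, Income=Q3) − P(Education=Grad)P(Income=Q3) = 0.01 − 0.15×0.15 = -0.0125.

-0.0125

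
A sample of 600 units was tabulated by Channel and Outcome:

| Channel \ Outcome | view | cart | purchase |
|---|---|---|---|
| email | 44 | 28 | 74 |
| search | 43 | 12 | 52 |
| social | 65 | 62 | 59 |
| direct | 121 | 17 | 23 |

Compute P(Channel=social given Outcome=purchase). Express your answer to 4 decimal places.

Total with Outcome=purchase: 74 + 52 + 59 + 23 = 208.
P(Channel=social | Outcome=purchase) = 59/208 = 0.2837.

0.2837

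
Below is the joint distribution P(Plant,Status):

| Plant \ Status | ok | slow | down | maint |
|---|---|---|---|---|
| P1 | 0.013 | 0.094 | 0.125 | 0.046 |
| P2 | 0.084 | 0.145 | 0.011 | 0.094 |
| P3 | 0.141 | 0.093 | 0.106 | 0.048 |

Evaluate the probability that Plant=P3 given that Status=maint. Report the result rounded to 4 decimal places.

P(Status=maint) = 0.046 + 0.094 + 0.048 = 0.188.
P(Plant=P3 | Status=maint) = 0.048/0.188 = 0.2553.

0.2553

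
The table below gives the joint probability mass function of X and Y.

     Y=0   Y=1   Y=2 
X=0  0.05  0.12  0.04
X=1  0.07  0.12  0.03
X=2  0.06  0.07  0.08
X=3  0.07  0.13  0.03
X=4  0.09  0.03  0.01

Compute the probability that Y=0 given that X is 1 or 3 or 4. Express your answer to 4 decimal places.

P(X=1) = 0.07 + 0.12 + 0.03 = 0.22.
P(X=3) = 0.07 + 0.13 + 0.03 = 0.23.
P(X=4) = 0.09 + 0.03 + 0.01 = 0.13.
P(X ∈ {1, 3, 4}) = 0.22 + 0.23 + 0.13 = 0.58; P(Y=0, X ∈ {1, 3, 4}) = 0.07 + 0.07 + 0.09 = 0.23.
P(Y=0 | X ∈ {1, 3, 4}) = 0.23/0.58 = 0.3966.

0.3966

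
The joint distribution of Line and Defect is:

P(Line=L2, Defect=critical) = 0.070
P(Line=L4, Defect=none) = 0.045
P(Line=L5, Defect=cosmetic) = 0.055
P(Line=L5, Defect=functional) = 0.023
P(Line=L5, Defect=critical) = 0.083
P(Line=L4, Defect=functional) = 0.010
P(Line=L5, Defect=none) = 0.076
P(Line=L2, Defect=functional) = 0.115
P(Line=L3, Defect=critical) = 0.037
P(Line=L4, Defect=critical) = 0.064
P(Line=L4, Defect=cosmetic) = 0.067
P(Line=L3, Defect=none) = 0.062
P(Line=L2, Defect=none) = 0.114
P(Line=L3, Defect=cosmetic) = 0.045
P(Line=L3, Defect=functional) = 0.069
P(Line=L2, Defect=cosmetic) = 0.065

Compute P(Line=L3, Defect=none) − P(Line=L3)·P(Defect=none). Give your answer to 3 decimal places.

P(Line=L3) = 0.062 + 0.045 + 0.069 + 0.037 = 0.213.
P(Defect=none) = 0.114 + 0.062 + 0.045 + 0.076 = 0.297.
P(Line=L3, Defect=none) − P(Line=L3)P(Defect=none) = 0.062 − 0.213×0.297 = -0.001.

-0.001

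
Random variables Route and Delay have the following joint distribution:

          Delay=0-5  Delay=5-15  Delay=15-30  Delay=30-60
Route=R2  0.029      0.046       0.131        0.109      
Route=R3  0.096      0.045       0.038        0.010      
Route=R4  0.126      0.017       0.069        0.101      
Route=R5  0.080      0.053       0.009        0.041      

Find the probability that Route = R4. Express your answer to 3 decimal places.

P(Route=R4) = 0.126 + 0.017 + 0.069 + 0.101 = 0.313.

0.313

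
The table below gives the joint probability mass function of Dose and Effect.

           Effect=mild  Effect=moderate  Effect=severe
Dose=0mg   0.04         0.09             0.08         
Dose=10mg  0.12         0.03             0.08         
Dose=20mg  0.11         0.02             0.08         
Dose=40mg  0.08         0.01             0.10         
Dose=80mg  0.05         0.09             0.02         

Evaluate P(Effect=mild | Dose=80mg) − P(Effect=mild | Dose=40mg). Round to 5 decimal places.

-0.10855

P(Dose=80mg) = 0.05 + 0.09 + 0.02 = 0.16; P(Effect=mild | Dose=80mg) = 0.05/0.16 = 0.312500.
P(Dose=40mg) = 0.08 + 0.01 + 0.10 = 0.19; P(Effect=mild | Dose=40mg) = 0.08/0.19 = 0.421053.
Difference = -0.10855.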